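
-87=-87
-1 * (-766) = 766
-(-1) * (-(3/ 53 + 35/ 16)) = -1903/ 848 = -2.24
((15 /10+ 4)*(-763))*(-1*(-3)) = -25179 /2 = -12589.50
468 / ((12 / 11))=429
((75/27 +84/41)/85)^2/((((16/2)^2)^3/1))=3171961/257887626854400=0.00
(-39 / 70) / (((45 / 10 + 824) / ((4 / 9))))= -52 / 173985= -0.00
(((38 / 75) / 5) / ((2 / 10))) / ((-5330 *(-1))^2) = 0.00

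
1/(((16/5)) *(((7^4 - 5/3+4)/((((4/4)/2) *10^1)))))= 15/23072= 0.00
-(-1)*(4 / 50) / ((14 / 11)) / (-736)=-11 / 128800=-0.00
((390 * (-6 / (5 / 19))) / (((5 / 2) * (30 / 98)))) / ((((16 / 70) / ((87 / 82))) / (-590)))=1304618679 / 41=31819967.78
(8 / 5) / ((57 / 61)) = 488 / 285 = 1.71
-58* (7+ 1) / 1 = -464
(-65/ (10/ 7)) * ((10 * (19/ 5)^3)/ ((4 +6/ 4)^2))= -2496676/ 3025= -825.35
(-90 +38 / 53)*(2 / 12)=-2366 / 159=-14.88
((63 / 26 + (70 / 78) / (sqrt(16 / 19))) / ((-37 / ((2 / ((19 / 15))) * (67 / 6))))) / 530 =-4221 / 1937468 -2345 * sqrt(19) / 11624808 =-0.00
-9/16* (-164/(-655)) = -369/2620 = -0.14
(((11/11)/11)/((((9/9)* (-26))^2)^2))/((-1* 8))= -1/40213888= -0.00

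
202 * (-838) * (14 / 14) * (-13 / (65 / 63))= 10664388 / 5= 2132877.60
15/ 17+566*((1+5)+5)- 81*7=96218/ 17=5659.88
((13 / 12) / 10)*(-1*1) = -0.11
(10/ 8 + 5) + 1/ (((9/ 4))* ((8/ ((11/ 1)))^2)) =1021/ 144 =7.09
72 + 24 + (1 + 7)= 104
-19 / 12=-1.58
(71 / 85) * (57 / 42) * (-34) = -1349 / 35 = -38.54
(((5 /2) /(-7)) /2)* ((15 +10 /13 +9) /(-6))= 115 /156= 0.74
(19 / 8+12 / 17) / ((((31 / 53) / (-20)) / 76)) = -4219330 / 527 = -8006.32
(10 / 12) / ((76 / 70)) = 175 / 228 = 0.77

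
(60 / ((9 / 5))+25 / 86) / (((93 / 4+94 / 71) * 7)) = 1231850 / 6302037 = 0.20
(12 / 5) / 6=2 / 5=0.40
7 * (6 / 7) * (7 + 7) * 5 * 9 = 3780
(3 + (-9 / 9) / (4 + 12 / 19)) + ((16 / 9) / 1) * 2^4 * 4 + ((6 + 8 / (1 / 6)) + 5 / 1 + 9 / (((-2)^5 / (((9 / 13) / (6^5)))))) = 231370847 / 1317888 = 175.56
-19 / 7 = -2.71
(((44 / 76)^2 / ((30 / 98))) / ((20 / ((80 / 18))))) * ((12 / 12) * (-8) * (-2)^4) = -1517824 / 48735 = -31.14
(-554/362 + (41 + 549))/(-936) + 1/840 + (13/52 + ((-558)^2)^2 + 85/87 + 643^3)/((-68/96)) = -50149637780171599906/365409135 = -137242430406.60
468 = 468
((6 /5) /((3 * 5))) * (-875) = -70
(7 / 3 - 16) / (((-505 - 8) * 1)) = 41 / 1539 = 0.03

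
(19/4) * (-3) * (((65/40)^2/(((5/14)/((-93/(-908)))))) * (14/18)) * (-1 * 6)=14632527/290560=50.36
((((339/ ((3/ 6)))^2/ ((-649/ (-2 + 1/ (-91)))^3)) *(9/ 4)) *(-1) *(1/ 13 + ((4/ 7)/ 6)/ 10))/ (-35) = 4225751127162/ 55601396135209925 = 0.00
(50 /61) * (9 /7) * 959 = 61650 /61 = 1010.66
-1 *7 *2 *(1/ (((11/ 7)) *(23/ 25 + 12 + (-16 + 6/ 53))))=129850/ 43241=3.00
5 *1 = 5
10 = 10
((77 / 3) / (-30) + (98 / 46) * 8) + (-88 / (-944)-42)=-1570522 / 61065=-25.72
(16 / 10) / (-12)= -2 / 15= -0.13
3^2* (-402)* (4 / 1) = -14472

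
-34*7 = -238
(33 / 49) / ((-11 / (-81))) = 243 / 49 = 4.96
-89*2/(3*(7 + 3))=-89/15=-5.93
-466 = -466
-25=-25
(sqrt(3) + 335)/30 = sqrt(3)/30 + 67/6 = 11.22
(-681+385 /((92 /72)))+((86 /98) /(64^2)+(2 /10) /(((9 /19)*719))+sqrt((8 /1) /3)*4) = -56710042868617 /149356892160+8*sqrt(6) /3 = -373.16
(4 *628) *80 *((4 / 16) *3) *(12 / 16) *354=40016160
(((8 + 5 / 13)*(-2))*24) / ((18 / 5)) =-4360 / 39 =-111.79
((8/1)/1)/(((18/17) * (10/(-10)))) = -68/9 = -7.56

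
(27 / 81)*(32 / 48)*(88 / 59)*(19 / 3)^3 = 1207184 / 14337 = 84.20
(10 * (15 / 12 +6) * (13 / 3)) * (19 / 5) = 7163 / 6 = 1193.83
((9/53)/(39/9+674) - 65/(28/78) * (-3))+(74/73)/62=1856253677629/3417062110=543.23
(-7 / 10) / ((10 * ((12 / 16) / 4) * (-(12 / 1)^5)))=7 / 4665600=0.00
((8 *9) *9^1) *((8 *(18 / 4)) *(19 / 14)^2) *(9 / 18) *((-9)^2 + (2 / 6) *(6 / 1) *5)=13684788 / 7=1954969.71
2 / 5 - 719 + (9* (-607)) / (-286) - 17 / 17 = -1001713 / 1430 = -700.50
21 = 21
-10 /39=-0.26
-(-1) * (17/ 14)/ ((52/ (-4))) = -0.09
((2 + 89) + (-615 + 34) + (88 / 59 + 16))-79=-551.51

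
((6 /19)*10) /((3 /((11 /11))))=20 /19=1.05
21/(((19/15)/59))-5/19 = 18580/19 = 977.89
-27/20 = -1.35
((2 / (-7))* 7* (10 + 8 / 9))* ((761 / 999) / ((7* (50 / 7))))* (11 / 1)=-3.65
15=15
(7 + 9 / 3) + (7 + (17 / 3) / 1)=68 / 3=22.67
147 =147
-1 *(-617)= 617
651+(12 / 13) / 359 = 3038229 / 4667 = 651.00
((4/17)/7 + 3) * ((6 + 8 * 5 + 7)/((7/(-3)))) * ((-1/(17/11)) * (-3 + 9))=3788334/14161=267.52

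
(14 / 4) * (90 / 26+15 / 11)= 2415 / 143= 16.89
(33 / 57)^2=0.34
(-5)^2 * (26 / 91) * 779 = 38950 / 7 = 5564.29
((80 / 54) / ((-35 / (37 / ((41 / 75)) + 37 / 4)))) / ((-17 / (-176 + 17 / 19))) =-27984506 / 834309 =-33.54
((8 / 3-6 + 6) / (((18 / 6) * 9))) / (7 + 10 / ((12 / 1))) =16 / 1269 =0.01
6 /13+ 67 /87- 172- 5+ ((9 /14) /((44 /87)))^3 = -45924147790427 /264365477376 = -173.71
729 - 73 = 656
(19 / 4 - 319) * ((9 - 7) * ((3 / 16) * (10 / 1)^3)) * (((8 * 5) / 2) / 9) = -261875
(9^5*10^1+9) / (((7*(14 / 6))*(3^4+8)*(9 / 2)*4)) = 4017 / 178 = 22.57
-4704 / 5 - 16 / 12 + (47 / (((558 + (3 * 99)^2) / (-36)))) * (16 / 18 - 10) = -941.96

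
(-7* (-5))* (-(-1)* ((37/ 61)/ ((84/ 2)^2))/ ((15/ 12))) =37/ 3843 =0.01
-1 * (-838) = 838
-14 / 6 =-2.33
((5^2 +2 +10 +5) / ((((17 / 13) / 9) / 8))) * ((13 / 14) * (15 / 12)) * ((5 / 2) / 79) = 114075 / 1343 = 84.94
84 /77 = 12 /11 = 1.09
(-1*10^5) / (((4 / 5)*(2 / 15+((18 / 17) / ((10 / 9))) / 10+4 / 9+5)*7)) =-956250000 / 303793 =-3147.70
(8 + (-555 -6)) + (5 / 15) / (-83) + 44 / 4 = -542.00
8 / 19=0.42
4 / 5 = 0.80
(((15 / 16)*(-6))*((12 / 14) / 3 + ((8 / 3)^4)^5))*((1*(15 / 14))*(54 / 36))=-100880631740268720425 / 33748629264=-2989177158.90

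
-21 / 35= -3 / 5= -0.60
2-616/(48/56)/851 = 2950/2553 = 1.16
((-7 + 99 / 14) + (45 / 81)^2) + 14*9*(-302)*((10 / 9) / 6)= -7990489 / 1134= -7046.29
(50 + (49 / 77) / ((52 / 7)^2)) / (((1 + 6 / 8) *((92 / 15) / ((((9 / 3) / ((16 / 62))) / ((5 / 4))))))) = 415024497 / 9577568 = 43.33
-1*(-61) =61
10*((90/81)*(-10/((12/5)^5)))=-390625/279936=-1.40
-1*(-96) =96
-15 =-15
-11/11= -1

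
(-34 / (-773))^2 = 1156 / 597529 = 0.00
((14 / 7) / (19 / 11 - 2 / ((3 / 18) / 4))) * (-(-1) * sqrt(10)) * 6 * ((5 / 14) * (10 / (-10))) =330 * sqrt(10) / 3563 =0.29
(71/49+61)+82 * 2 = 11096/49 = 226.45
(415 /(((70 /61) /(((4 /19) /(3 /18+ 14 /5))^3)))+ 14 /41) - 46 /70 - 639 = -4435170065478078 /6938773702385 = -639.19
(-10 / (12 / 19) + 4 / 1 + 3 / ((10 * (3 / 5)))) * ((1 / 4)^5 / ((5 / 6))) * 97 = -1649 / 1280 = -1.29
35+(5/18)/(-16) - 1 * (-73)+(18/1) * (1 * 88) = 487291/288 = 1691.98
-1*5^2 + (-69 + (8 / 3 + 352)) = 782 / 3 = 260.67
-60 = -60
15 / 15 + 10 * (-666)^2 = 4435561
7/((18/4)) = 14/9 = 1.56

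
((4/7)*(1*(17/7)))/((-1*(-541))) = 68/26509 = 0.00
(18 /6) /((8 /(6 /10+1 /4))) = 51 /160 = 0.32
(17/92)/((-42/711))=-4029/1288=-3.13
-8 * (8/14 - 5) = 248/7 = 35.43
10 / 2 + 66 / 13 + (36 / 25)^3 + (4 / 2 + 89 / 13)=4450278 / 203125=21.91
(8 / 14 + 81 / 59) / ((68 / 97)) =77891 / 28084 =2.77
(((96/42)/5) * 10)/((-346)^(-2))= 3830912/7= 547273.14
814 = 814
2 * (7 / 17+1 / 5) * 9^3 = 75816 / 85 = 891.95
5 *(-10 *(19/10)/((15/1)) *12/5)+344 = 1644/5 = 328.80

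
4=4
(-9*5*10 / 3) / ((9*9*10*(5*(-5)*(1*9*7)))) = 1 / 8505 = 0.00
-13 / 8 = -1.62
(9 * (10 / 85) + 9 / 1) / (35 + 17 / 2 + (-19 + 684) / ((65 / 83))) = 4446 / 394553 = 0.01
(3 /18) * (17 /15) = 17 /90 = 0.19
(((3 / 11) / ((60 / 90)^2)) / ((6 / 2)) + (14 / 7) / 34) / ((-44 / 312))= -7683 / 4114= -1.87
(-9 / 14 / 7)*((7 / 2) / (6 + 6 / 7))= -3 / 64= -0.05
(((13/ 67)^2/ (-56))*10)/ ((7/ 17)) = -14365/ 879844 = -0.02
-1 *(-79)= 79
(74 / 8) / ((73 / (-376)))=-3478 / 73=-47.64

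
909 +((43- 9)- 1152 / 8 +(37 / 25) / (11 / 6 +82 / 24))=419623 / 525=799.28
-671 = -671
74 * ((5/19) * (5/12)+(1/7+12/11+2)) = 2171789/8778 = 247.41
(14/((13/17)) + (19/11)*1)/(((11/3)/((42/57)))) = 120330/29887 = 4.03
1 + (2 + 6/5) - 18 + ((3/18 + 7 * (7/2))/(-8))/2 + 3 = -1481/120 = -12.34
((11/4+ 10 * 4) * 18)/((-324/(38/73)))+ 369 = 107387/292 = 367.76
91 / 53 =1.72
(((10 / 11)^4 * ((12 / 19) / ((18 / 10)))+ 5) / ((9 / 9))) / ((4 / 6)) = 4372685 / 556358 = 7.86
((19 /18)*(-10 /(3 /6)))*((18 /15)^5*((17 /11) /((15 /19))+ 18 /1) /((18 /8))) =-16017152 /34375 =-465.95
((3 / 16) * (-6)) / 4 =-0.28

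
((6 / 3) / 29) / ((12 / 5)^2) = 25 / 2088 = 0.01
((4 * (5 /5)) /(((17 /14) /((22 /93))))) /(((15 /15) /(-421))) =-518672 /1581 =-328.07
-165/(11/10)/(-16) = 75/8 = 9.38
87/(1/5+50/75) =1305/13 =100.38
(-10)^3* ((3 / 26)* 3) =-4500 / 13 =-346.15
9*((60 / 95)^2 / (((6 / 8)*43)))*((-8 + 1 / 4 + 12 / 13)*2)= -306720 / 201799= -1.52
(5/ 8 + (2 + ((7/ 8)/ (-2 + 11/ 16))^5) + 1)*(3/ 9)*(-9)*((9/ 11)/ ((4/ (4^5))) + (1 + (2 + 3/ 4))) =-21235457/ 9504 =-2234.37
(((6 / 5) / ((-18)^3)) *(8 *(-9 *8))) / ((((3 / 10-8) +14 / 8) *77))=-0.00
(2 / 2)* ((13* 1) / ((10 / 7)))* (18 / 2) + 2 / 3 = 2477 / 30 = 82.57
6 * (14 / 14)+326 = 332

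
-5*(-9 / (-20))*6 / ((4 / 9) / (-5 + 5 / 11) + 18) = -6075 / 8056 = -0.75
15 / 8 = 1.88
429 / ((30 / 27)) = 386.10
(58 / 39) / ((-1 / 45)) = -66.92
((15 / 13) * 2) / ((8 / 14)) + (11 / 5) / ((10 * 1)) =1384 / 325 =4.26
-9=-9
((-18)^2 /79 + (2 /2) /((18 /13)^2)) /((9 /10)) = 591635 /115182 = 5.14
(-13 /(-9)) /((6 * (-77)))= -13 /4158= -0.00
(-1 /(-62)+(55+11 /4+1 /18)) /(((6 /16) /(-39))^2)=174486416 /279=625399.34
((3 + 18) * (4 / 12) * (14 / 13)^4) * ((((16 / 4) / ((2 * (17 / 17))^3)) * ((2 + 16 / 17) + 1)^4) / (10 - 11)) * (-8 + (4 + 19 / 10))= 28449110814348 / 11927216405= 2385.23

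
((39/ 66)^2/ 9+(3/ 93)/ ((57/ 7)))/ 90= 21941/ 46182312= 0.00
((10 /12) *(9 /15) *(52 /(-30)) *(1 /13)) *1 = -1 /15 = -0.07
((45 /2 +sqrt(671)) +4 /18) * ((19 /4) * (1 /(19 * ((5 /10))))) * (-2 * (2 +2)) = -4 * sqrt(671)-818 /9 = -194.50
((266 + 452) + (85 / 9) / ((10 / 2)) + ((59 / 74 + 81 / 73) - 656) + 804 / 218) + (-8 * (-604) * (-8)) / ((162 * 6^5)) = 804941640457 / 11589704694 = 69.45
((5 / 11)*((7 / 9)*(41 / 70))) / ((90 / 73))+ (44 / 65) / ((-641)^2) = 3197425129 / 19036938492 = 0.17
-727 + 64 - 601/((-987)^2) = -645874648/974169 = -663.00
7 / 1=7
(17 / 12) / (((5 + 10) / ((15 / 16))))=17 / 192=0.09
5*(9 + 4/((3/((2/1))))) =175/3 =58.33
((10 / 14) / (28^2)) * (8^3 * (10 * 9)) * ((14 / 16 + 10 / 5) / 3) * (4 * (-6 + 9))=482.80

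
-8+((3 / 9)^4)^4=-344373767 / 43046721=-8.00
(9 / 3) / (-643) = -3 / 643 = -0.00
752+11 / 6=4523 / 6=753.83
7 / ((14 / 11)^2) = 121 / 28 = 4.32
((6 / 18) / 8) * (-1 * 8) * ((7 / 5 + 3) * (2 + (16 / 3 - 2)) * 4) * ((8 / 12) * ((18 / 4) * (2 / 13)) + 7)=-233.46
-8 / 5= -1.60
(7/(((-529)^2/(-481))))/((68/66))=-111111/9514594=-0.01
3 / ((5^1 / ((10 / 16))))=0.38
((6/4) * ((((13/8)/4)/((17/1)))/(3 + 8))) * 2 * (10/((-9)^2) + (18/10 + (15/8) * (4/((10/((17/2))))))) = 349531/6462720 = 0.05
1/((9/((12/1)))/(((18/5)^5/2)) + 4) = 1259712/5041973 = 0.25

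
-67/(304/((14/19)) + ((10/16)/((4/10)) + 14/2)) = -7504/47167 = -0.16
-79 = -79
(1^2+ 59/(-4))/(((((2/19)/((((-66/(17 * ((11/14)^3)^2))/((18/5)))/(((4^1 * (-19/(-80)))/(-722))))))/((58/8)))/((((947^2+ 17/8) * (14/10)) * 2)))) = -8284027601310.74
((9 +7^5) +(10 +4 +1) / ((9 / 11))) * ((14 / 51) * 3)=707042 / 51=13863.57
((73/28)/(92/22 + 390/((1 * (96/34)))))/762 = 803/33398841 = 0.00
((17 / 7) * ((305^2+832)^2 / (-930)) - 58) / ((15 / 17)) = -2545846852621 / 97650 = -26071140.32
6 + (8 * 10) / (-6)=-22 / 3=-7.33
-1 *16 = -16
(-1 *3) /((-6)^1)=1 /2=0.50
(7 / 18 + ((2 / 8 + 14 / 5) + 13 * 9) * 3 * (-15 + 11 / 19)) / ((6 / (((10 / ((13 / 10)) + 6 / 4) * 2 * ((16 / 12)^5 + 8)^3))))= -28995061.12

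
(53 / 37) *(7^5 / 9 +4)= 892679 / 333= 2680.72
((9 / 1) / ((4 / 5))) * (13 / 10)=117 / 8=14.62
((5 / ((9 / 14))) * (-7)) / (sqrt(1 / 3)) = -490 * sqrt(3) / 9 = -94.30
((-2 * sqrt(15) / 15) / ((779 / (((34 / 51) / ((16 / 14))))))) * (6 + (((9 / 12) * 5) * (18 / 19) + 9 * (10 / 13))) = -18991 * sqrt(15) / 11544780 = -0.01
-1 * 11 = -11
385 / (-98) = -55 / 14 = -3.93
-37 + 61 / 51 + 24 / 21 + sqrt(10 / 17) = -12374 / 357 + sqrt(170) / 17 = -33.89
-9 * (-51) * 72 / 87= 11016 / 29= 379.86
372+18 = 390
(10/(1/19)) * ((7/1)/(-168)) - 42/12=-137/12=-11.42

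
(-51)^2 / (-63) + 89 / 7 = -200 / 7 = -28.57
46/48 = 23/24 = 0.96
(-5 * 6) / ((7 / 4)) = -120 / 7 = -17.14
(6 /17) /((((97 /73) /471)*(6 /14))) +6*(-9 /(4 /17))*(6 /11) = 3024309 /18139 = 166.73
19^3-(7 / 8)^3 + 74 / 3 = 10572283 / 1536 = 6883.00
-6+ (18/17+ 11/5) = -233/85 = -2.74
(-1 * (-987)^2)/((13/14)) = -13638366/13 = -1049105.08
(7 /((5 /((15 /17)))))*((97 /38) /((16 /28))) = 14259 /2584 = 5.52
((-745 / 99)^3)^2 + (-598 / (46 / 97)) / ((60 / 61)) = 3395399693455454393 / 18829602988020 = 180322.43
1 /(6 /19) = 19 /6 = 3.17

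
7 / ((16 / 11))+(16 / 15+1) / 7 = 8581 / 1680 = 5.11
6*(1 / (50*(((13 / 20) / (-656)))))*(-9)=1089.97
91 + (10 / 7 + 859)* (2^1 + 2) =24729 / 7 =3532.71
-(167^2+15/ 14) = -390461/ 14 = -27890.07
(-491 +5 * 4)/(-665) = 0.71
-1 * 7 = -7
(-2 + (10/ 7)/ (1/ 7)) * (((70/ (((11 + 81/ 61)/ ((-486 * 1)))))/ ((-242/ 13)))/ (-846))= -749385/ 534578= -1.40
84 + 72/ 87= 84.83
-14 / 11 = -1.27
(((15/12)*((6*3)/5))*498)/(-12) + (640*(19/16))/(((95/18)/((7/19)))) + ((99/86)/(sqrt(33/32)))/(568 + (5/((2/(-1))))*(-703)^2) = -10161/76 - 4*sqrt(66)/35402029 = -133.70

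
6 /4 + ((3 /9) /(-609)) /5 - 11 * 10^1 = -1982297 /18270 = -108.50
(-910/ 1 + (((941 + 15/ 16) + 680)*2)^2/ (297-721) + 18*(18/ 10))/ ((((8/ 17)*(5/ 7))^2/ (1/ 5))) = -45483.98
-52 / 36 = -13 / 9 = -1.44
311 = 311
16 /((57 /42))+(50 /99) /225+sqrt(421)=199622 /16929+sqrt(421)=32.31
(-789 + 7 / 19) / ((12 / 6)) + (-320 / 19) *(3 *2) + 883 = 7365 / 19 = 387.63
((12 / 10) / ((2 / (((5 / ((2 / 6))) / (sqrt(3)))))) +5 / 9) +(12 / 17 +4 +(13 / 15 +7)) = 3 * sqrt(3) +10043 / 765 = 18.32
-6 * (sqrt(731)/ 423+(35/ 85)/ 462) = -2 * sqrt(731)/ 141-1/ 187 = -0.39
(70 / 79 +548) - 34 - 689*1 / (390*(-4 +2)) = 2444747 / 4740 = 515.77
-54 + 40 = -14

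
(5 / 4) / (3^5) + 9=8753 / 972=9.01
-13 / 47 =-0.28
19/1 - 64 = -45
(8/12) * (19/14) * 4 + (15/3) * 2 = 286/21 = 13.62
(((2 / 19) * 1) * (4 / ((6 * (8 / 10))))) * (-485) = -2425 / 57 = -42.54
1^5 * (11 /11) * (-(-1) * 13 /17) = 13 /17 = 0.76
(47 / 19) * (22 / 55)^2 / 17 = 188 / 8075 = 0.02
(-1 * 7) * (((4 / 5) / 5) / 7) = -4 / 25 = -0.16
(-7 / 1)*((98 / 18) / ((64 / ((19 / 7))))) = -931 / 576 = -1.62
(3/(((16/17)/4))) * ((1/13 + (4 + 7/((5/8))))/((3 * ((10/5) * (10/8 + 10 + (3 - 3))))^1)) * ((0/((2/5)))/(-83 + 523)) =0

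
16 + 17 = 33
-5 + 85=80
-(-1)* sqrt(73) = sqrt(73) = 8.54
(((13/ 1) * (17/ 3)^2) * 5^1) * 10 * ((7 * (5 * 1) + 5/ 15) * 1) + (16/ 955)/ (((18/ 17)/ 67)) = 19016082836/ 25785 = 737486.25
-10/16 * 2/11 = -5/44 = -0.11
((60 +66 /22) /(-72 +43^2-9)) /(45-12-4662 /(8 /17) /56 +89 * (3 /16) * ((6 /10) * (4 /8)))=-105 /409292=-0.00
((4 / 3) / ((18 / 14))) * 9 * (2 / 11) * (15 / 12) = 70 / 33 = 2.12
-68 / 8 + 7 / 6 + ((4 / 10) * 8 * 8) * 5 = 362 / 3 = 120.67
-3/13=-0.23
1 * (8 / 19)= 0.42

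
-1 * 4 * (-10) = 40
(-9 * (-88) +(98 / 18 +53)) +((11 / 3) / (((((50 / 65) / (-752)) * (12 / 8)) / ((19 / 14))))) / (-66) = 899.58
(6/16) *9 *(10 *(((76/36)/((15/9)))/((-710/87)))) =-14877/2840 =-5.24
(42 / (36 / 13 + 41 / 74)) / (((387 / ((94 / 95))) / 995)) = 251932408 / 7835847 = 32.15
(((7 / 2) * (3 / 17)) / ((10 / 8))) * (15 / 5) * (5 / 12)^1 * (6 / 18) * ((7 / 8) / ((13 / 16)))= 49 / 221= 0.22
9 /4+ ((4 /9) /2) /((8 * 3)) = 61 /27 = 2.26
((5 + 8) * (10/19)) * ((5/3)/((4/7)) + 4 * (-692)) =-18918.99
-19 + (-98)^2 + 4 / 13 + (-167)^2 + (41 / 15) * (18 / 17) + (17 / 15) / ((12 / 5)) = 1490861873 / 39780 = 37477.67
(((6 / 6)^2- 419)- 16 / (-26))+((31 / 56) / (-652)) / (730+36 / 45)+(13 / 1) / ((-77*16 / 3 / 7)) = -7967226222889 / 19078323264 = -417.61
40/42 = 20/21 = 0.95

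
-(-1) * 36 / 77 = 36 / 77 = 0.47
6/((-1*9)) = -2/3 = -0.67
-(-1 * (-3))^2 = -9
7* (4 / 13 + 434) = 39522 / 13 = 3040.15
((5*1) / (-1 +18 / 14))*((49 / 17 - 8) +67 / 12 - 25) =-175175 / 408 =-429.35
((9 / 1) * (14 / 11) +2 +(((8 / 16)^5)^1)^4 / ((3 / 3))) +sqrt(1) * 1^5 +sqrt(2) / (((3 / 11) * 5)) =11 * sqrt(2) / 15 +166723595 / 11534336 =15.49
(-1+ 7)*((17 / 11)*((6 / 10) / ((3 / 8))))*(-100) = -16320 / 11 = -1483.64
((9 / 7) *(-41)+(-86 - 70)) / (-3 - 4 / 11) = 16071 / 259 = 62.05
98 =98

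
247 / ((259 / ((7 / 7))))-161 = -41452 / 259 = -160.05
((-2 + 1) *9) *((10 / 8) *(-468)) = 5265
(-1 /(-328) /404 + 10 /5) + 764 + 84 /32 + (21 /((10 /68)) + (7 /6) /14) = 1811786899 /1987680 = 911.51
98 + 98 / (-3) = 196 / 3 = 65.33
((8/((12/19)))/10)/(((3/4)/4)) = 304/45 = 6.76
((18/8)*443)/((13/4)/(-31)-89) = -41199/3683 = -11.19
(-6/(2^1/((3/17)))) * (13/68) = -117/1156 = -0.10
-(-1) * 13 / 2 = 13 / 2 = 6.50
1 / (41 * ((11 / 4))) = 4 / 451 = 0.01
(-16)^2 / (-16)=-16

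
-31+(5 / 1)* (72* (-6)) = -2191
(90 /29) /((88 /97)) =4365 /1276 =3.42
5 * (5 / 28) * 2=25 / 14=1.79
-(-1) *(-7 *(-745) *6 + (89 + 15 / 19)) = 596216 / 19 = 31379.79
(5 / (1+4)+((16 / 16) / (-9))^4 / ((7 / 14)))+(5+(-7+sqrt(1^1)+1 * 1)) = 6563 / 6561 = 1.00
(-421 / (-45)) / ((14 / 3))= 421 / 210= 2.00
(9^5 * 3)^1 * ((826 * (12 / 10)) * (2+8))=1755881064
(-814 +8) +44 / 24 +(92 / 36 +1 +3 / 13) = -187289 / 234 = -800.38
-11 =-11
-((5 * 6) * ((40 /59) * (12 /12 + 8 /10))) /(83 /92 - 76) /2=33120 /135877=0.24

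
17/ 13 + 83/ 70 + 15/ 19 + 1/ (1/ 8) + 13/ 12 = 1282871/ 103740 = 12.37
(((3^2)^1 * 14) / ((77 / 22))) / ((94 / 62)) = 1116 / 47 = 23.74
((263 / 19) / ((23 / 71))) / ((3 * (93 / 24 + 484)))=149384 / 5116833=0.03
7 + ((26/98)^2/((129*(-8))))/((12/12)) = 17344655/2477832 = 7.00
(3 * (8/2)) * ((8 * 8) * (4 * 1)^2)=12288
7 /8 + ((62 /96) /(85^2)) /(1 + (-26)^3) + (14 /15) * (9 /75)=6015774839 /6095010000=0.99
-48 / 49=-0.98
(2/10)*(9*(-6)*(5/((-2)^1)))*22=594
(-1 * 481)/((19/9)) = -4329/19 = -227.84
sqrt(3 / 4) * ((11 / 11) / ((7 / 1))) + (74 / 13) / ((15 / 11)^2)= 3.18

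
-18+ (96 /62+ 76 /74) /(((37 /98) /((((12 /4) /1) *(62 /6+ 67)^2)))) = 15579325702 /127317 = 122366.42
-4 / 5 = -0.80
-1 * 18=-18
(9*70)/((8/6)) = 945/2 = 472.50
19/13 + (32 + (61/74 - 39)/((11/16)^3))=-53790355/640211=-84.02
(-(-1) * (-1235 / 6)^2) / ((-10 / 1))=-4236.74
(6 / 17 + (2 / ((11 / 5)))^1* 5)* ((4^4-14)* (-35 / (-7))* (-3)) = -302280 / 17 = -17781.18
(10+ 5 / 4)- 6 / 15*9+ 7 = 293 / 20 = 14.65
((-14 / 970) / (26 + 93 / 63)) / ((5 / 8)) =-1176 / 1399225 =-0.00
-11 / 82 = -0.13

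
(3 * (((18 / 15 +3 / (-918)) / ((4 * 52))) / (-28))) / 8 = -1831 / 23761920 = -0.00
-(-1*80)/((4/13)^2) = 845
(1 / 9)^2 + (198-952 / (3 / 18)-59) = -451412 / 81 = -5572.99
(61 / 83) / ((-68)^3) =-61 / 26097856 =-0.00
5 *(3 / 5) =3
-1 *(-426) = 426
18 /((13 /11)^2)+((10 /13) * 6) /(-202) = 219588 /17069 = 12.86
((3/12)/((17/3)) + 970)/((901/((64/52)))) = 263852/199121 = 1.33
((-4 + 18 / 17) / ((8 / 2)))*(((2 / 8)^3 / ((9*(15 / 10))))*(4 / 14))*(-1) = 0.00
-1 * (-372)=372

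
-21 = -21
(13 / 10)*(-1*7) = -91 / 10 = -9.10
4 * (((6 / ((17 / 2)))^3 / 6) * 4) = 4608 / 4913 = 0.94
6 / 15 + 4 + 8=62 / 5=12.40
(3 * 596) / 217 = 1788 / 217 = 8.24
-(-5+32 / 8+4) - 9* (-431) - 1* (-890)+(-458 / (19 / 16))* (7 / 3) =220366 / 57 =3866.07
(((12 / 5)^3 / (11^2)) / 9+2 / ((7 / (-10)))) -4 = -724656 / 105875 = -6.84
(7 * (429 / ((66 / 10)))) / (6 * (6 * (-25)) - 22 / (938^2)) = -200164510 / 395929811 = -0.51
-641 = -641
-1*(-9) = 9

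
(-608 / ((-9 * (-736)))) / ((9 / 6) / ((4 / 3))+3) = -152 / 6831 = -0.02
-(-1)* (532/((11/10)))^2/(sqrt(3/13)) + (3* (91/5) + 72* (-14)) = -4767/5 + 28302400* sqrt(39)/363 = 485956.88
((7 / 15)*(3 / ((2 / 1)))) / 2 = 7 / 20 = 0.35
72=72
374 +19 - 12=381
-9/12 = -3/4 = -0.75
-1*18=-18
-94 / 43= -2.19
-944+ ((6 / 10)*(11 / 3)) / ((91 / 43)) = -429047 / 455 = -942.96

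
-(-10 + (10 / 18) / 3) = 265 / 27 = 9.81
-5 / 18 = -0.28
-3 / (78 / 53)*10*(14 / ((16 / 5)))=-9275 / 104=-89.18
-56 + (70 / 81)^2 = -362516 / 6561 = -55.25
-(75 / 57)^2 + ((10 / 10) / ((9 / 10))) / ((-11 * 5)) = -62597 / 35739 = -1.75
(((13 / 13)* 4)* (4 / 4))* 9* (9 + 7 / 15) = 1704 / 5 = 340.80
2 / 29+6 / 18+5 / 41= 1870 / 3567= 0.52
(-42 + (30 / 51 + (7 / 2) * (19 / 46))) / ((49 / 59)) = -3687913 / 76636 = -48.12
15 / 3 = 5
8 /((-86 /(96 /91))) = -384 /3913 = -0.10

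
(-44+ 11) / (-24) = 11 / 8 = 1.38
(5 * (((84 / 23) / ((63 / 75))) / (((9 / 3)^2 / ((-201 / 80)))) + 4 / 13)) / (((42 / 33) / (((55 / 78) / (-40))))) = 1966855 / 31344768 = 0.06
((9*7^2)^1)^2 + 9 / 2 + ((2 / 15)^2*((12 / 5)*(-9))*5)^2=243111483 / 1250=194489.19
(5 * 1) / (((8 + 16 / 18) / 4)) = 9 / 4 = 2.25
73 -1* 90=-17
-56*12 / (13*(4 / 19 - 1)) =4256 / 65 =65.48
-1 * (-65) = 65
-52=-52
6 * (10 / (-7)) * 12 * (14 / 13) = -1440 / 13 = -110.77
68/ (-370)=-34/ 185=-0.18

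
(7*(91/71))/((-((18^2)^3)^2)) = -637/82135028081258496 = -0.00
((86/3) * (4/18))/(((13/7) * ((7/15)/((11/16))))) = 2365/468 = 5.05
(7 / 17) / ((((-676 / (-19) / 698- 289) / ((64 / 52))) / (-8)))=5941376 / 423440641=0.01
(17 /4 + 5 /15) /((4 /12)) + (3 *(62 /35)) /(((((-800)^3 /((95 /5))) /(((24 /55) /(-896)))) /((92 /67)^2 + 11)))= 3406755968306625743 /247764070400000000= 13.75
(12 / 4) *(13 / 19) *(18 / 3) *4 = 936 / 19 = 49.26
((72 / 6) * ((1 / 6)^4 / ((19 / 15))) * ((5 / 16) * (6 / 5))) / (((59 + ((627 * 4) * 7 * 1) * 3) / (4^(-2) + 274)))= 0.00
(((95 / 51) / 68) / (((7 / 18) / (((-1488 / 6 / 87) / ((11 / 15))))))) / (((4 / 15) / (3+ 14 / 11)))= -31143375 / 7098707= -4.39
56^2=3136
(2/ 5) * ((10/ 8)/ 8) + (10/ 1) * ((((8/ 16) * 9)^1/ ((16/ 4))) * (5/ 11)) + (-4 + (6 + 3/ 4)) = 1395/ 176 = 7.93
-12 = -12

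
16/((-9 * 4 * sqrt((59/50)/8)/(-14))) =1120 * sqrt(59)/531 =16.20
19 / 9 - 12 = -89 / 9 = -9.89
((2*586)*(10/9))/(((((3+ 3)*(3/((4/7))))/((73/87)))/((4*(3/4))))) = 1711120/16443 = 104.06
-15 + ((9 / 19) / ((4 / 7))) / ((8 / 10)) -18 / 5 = -17.56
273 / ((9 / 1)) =91 / 3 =30.33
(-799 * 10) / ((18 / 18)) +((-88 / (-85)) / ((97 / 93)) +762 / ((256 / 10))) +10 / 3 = -12594521297 / 1583040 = -7955.91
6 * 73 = 438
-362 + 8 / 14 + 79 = -282.43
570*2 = 1140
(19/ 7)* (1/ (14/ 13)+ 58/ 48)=6821/ 1176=5.80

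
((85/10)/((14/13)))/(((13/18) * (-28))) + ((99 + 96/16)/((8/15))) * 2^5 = 2469447/392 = 6299.61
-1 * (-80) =80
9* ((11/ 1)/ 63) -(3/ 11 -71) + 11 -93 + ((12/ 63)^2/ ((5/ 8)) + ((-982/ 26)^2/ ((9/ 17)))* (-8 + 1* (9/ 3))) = -18421719556/ 1366365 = -13482.28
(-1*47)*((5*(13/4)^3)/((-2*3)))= 516295/384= 1344.52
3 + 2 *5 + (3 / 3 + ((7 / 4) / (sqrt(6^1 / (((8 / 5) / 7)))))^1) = sqrt(105) / 30 + 14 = 14.34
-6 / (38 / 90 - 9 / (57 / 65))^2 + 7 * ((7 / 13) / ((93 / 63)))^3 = 643552640485353 / 2316808607996246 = 0.28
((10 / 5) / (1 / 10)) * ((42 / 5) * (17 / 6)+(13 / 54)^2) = 347849 / 729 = 477.16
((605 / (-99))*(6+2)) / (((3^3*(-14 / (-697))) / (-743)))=113931620 / 1701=66979.20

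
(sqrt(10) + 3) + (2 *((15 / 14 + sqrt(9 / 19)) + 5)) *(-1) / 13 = -6 *sqrt(19) / 247 + 188 / 91 + sqrt(10) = 5.12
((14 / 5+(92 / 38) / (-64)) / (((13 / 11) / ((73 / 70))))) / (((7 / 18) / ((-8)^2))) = 121370238 / 302575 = 401.12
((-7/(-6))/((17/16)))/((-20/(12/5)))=-56/425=-0.13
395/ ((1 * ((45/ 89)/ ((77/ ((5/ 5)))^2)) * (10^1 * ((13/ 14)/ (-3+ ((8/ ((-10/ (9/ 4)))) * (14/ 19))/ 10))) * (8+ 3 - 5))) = -72368283064/ 277875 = -260434.67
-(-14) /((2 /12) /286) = 24024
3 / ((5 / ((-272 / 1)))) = -816 / 5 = -163.20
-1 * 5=-5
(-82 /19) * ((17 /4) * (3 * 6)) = -6273 /19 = -330.16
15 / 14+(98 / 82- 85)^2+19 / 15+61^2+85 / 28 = 7589454757 / 706020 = 10749.63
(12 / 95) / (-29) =-12 / 2755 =-0.00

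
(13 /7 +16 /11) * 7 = 255 /11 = 23.18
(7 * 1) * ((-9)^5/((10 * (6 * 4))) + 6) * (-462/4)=31051251/160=194070.32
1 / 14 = 0.07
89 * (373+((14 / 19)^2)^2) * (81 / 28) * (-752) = -72274775.53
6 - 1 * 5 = 1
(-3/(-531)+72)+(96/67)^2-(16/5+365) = -1168554388/3972765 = -294.14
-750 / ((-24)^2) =-125 / 96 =-1.30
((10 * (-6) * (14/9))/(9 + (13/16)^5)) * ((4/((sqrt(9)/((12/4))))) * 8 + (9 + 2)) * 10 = -18035507200/4203633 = -4290.46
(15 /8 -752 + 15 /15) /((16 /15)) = -89895 /128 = -702.30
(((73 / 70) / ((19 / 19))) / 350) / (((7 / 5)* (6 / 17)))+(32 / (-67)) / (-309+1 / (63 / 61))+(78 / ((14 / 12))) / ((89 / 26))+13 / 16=484663247184623 / 23814759872400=20.35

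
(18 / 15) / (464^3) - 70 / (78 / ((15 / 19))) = -43705087259 / 61686609920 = -0.71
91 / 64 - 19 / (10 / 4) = -1977 / 320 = -6.18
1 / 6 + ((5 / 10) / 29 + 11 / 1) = 973 / 87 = 11.18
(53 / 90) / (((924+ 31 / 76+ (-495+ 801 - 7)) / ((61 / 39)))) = 122854 / 163178145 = 0.00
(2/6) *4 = 1.33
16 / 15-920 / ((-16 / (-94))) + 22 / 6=-81004 / 15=-5400.27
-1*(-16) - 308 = -292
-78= -78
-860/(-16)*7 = 1505/4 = 376.25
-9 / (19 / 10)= -90 / 19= -4.74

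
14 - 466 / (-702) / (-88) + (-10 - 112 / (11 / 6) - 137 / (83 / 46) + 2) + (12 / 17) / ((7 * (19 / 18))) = -130.93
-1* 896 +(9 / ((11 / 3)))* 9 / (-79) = -778867 / 869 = -896.28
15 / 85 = 0.18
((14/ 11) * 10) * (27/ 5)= 756/ 11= 68.73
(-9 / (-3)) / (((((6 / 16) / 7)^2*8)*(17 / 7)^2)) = 19208 / 867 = 22.15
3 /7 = 0.43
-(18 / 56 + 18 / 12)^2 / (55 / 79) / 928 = -205479 / 40015360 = -0.01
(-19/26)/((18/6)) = -19/78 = -0.24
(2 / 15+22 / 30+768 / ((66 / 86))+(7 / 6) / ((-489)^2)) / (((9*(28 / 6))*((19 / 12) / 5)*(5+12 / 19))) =11290815433 / 844336251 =13.37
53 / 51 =1.04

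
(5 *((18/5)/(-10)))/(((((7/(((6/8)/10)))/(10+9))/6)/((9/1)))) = -13851/700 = -19.79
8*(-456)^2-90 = 1663398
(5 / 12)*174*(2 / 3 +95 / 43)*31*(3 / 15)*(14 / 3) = 2334703 / 387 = 6032.82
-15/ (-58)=15/ 58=0.26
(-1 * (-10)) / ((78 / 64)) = 320 / 39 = 8.21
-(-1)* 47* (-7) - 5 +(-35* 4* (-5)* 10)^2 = 48999666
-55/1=-55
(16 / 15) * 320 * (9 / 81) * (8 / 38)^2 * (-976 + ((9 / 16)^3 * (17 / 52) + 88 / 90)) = -1638.84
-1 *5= -5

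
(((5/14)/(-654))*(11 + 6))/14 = -85/128184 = -0.00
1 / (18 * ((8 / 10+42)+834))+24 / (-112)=-118333 / 552384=-0.21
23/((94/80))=920/47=19.57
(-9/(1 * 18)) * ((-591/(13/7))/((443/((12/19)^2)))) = 297864/2078999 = 0.14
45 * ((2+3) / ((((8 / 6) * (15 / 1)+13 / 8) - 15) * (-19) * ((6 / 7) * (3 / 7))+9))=-4900 / 811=-6.04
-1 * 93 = -93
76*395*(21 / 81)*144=3362240 / 3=1120746.67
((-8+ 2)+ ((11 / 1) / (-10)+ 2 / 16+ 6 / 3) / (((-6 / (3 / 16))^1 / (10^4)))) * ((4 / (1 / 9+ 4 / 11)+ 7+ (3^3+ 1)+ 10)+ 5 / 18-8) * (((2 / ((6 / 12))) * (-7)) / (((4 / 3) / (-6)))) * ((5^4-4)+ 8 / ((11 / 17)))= -894999665735 / 752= -1190159129.97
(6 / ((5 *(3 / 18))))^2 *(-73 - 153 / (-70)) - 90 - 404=-3644386 / 875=-4165.01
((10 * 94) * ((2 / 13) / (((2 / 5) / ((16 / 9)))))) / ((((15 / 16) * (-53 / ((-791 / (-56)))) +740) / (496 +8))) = 190346240 / 432757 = 439.85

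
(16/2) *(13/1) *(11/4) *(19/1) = 5434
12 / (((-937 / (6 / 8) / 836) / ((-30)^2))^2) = 3821213880000 / 877969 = 4352333.49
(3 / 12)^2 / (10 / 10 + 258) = 1 / 4144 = 0.00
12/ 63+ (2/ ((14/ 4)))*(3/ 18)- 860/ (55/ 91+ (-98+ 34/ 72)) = 20356562/ 2222647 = 9.16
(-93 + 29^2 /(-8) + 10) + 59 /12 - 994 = -28253 /24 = -1177.21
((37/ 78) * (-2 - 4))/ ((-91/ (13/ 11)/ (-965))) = -35705/ 1001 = -35.67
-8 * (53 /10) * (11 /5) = -2332 /25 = -93.28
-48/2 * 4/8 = -12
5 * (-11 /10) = -11 /2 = -5.50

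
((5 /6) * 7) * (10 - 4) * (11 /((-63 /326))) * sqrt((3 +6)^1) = -17930 /3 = -5976.67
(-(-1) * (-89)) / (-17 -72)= 1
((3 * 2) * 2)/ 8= 3/ 2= 1.50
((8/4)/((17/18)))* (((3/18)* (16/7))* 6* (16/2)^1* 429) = 1976832/119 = 16612.03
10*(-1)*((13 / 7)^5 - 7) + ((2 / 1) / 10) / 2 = -25347593 / 168070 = -150.82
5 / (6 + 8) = 5 / 14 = 0.36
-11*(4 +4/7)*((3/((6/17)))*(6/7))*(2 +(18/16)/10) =-189618/245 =-773.95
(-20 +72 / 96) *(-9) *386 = 133749 / 2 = 66874.50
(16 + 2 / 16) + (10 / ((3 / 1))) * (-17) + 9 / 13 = -12433 / 312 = -39.85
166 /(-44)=-83 /22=-3.77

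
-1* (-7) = 7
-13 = -13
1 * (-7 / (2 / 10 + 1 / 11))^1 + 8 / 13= -23.45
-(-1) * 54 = 54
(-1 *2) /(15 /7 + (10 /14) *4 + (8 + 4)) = -2 /17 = -0.12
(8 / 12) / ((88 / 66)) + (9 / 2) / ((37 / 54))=523 / 74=7.07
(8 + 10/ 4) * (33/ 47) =693/ 94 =7.37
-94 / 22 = -47 / 11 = -4.27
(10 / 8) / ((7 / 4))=5 / 7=0.71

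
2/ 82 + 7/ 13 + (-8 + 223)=114895/ 533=215.56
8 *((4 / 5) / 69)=32 / 345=0.09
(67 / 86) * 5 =335 / 86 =3.90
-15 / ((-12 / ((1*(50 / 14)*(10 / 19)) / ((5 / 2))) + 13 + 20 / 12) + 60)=-1125 / 4403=-0.26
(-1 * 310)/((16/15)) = -2325/8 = -290.62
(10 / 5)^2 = 4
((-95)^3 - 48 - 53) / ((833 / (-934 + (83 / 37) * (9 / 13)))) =384583988332 / 400673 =959845.03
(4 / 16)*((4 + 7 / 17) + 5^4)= 2675 / 17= 157.35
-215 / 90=-2.39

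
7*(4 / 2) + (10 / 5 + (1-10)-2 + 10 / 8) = 25 / 4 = 6.25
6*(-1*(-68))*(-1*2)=-816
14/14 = 1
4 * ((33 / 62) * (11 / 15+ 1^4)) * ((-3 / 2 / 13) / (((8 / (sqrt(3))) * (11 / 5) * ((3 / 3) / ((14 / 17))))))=-21 * sqrt(3) / 1054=-0.03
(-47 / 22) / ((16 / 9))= -423 / 352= -1.20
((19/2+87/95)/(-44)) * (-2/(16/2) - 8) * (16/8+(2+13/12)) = 120719/12160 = 9.93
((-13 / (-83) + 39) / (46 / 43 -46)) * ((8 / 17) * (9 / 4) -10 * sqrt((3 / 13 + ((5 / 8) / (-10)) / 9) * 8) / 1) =-209625 / 227171 + 26875 * sqrt(10894) / 240534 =10.74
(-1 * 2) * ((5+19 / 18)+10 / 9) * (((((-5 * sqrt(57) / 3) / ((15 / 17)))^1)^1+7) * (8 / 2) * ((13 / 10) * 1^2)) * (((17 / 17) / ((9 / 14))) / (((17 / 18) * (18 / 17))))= 841.82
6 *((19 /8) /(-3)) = -19 /4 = -4.75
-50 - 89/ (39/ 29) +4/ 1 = -4375/ 39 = -112.18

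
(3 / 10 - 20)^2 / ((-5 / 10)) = -38809 / 50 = -776.18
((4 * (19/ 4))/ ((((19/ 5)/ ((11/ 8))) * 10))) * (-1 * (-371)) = 4081/ 16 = 255.06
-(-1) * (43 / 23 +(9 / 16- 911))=-334353 / 368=-908.57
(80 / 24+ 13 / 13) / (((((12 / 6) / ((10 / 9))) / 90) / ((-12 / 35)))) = -520 / 7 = -74.29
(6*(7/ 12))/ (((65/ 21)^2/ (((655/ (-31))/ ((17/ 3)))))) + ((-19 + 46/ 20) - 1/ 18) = -145225723/ 8015670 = -18.12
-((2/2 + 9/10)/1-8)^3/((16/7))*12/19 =4766601/76000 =62.72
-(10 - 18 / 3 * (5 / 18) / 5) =-29 / 3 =-9.67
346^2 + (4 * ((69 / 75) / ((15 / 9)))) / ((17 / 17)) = 14964776 / 125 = 119718.21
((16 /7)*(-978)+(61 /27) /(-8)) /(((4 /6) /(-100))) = 84509875 /252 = 335356.65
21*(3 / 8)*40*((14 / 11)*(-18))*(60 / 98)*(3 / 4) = -36450 / 11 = -3313.64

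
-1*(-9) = 9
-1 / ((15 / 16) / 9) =-48 / 5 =-9.60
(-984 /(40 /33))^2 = 16475481 /25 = 659019.24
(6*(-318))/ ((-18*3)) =106/ 3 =35.33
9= 9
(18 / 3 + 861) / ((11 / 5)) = 4335 / 11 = 394.09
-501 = -501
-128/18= -64/9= -7.11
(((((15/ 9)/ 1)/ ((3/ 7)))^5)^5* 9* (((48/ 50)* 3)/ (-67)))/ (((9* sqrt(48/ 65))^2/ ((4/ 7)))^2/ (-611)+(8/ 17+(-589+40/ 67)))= 801807089588976920935532100200653076171875000/ 2255525299547194564616816043493803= 355485744163.43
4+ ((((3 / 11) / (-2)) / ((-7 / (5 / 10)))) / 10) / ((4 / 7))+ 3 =12323 / 1760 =7.00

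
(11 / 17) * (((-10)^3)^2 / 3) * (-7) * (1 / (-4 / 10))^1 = 192500000 / 51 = 3774509.80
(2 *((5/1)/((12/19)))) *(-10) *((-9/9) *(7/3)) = 3325/9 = 369.44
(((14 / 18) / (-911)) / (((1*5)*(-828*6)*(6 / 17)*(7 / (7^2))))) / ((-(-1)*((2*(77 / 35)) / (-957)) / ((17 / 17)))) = -24157 / 162930528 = -0.00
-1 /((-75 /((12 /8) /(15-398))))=-1 /19150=-0.00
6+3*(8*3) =78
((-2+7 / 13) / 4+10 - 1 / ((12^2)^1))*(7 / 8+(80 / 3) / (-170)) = 5280739 / 763776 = 6.91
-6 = -6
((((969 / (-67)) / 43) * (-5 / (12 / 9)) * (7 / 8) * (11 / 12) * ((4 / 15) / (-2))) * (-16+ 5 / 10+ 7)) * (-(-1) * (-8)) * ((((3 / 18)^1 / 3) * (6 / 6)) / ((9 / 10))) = -2114035 / 3733776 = -0.57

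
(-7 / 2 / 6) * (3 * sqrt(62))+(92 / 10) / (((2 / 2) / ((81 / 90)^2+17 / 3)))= 44689 / 750 - 7 * sqrt(62) / 4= 45.81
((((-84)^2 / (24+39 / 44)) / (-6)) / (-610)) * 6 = 51744 / 111325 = 0.46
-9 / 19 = -0.47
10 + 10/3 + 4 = 52/3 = 17.33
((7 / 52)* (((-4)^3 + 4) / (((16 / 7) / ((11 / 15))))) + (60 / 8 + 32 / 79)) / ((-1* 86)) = -87315 / 1413152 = -0.06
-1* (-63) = 63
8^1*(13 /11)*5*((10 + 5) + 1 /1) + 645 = 15415 /11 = 1401.36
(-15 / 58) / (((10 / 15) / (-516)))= 200.17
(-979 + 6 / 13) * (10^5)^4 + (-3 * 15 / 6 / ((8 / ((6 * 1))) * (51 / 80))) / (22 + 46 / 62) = -1016407900000000000000004030 / 10387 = -97853846153846153846154.23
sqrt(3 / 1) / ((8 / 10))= 5 * sqrt(3) / 4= 2.17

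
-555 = -555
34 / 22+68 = 765 / 11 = 69.55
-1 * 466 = -466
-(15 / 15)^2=-1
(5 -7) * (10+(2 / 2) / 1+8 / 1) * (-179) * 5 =34010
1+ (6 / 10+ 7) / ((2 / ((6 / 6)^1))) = 24 / 5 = 4.80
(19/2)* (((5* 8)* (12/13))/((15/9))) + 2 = 2762/13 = 212.46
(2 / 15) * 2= 4 / 15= 0.27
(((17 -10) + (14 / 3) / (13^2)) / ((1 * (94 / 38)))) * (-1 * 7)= -473879 / 23829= -19.89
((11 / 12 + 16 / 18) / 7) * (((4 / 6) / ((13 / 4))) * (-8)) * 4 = -320 / 189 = -1.69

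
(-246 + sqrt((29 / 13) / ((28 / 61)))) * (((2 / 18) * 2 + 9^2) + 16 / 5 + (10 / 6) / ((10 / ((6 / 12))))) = -623651 / 30 + 2173 * sqrt(160979) / 4680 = -20602.07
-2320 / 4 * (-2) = 1160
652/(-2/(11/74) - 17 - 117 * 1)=-3586/811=-4.42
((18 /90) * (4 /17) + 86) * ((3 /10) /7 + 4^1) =1034931 /2975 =347.88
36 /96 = 3 /8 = 0.38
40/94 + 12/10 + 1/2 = 999/470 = 2.13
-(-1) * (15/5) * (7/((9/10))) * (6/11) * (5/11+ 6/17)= 21140/2057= 10.28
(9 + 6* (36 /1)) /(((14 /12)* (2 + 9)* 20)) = 135 /154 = 0.88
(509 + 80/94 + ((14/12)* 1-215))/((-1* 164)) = -83477/46248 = -1.80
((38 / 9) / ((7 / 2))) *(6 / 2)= 76 / 21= 3.62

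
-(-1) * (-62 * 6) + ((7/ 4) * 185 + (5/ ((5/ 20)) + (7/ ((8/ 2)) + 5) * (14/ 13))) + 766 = 38741/ 52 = 745.02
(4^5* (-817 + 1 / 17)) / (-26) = 32174.91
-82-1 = -83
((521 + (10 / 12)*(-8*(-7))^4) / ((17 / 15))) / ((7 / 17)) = 122939015 / 7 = 17562716.43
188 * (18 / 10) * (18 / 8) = 3807 / 5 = 761.40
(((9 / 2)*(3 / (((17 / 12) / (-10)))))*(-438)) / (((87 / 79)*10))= 1868508 / 493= 3790.08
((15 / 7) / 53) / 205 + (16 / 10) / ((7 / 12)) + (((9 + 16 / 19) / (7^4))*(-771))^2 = 287874248704914 / 22611077194265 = 12.73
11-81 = -70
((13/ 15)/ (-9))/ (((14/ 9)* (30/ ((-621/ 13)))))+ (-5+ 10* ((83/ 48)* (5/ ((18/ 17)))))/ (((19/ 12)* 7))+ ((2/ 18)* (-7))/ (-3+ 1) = 73852/ 9975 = 7.40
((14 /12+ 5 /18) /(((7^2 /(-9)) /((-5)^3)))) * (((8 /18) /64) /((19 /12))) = 1625 /11172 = 0.15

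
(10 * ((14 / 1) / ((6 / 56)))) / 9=3920 / 27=145.19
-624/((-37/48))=29952/37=809.51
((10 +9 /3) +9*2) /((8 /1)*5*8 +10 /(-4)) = 62 /635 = 0.10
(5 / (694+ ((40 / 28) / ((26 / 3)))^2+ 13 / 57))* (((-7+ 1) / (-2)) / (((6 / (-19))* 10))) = -8968323 / 1310801104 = -0.01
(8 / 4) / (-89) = -2 / 89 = -0.02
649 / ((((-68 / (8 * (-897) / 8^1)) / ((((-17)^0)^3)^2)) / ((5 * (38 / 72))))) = 18434845 / 816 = 22591.72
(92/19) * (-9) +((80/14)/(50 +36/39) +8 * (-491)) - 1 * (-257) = -163521969/44023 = -3714.47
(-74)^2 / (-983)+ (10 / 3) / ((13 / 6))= -51528 / 12779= -4.03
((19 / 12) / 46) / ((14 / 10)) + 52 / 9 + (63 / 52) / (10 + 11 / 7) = 890171 / 150696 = 5.91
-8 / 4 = -2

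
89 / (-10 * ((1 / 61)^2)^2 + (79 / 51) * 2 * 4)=62846272299 / 8750571002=7.18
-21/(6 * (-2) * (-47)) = -7/188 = -0.04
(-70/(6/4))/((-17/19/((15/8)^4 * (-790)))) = -4432640625/8704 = -509264.78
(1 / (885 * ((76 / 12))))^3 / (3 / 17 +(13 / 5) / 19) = 17 / 937894010350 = 0.00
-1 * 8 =-8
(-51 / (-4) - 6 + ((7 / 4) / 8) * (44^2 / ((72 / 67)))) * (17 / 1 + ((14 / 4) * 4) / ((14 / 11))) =404047 / 36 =11223.53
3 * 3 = 9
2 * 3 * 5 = 30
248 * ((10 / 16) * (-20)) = -3100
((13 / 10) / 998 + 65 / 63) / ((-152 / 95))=-649519 / 1005984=-0.65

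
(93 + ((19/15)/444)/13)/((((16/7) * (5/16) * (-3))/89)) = -5016370457/1298700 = -3862.61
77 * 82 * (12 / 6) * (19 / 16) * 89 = 1334621.75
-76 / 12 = -19 / 3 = -6.33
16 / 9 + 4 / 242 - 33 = -33983 / 1089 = -31.21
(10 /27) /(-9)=-10 /243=-0.04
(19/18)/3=19/54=0.35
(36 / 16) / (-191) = -9 / 764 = -0.01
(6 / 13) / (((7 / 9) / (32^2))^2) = 800012.46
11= 11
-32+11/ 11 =-31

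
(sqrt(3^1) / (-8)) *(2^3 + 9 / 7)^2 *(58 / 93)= -122525 *sqrt(3) / 18228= -11.64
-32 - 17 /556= -17809 /556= -32.03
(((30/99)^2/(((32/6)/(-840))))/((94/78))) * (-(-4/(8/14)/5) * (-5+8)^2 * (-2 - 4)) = 5159700/5687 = 907.28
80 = 80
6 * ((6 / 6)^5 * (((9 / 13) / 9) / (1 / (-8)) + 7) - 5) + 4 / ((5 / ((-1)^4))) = 592 / 65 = 9.11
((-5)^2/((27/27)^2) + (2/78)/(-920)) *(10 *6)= 896999/598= 1500.00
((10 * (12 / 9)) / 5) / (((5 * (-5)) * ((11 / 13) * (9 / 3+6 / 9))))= -104 / 3025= -0.03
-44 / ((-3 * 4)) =11 / 3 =3.67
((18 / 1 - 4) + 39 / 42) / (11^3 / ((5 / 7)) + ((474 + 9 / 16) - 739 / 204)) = 426360 / 66668749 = 0.01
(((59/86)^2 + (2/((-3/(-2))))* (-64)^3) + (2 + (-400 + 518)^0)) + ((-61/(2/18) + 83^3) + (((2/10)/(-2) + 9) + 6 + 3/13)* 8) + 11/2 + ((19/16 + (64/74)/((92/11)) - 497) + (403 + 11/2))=1088667893645831/4909316880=221755.47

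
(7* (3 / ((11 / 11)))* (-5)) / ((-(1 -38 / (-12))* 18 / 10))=14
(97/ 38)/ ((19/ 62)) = 3007/ 361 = 8.33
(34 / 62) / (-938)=-17 / 29078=-0.00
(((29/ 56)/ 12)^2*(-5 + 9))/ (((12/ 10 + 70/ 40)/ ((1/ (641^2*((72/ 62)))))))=130355/ 24631402150656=0.00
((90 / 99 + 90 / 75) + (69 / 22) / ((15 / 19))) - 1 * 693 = -75561 / 110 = -686.92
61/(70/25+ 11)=305/69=4.42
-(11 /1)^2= -121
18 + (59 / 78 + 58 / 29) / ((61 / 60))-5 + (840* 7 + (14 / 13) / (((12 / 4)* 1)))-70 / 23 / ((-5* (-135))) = 14517676183 / 2462265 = 5896.07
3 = 3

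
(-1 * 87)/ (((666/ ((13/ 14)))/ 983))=-119.24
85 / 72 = 1.18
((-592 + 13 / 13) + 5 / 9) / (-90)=2657 / 405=6.56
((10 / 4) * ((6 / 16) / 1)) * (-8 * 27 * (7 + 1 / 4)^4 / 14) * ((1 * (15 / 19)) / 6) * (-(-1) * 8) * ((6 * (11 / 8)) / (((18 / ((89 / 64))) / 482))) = -112640741004825 / 8716288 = -12923017.34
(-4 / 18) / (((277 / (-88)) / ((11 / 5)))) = 1936 / 12465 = 0.16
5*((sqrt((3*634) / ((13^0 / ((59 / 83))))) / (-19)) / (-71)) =5*sqrt(9314094) / 111967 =0.14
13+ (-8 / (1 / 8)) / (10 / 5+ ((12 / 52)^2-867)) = 29861 / 2284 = 13.07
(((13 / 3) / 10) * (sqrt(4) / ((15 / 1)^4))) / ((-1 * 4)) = -13 / 3037500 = -0.00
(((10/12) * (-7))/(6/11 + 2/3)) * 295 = -22715/16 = -1419.69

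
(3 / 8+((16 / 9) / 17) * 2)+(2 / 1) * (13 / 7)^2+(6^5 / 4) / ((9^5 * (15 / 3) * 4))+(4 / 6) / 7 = 61365293 / 8096760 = 7.58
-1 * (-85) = 85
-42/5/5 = -42/25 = -1.68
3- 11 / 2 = -5 / 2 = -2.50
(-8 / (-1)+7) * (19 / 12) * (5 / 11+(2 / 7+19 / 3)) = 77615 / 462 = 168.00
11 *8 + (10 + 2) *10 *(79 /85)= 3392 /17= 199.53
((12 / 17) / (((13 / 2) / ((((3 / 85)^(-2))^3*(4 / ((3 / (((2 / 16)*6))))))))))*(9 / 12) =44370531250 / 1053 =42137256.65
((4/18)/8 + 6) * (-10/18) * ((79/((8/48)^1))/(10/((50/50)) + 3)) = -85715/702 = -122.10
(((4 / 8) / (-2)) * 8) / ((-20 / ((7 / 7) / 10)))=1 / 100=0.01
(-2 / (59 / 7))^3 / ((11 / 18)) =-49392 / 2259169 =-0.02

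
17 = 17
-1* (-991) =991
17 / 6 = 2.83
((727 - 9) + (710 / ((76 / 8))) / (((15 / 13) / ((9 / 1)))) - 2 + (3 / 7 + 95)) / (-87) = -185452 / 11571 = -16.03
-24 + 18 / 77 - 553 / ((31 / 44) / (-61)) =114230674 / 2387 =47855.33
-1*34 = -34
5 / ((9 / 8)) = 40 / 9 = 4.44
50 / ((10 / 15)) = 75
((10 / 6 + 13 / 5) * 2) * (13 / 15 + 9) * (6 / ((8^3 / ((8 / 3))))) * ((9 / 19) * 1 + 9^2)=101824 / 475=214.37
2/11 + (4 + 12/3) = 90/11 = 8.18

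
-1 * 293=-293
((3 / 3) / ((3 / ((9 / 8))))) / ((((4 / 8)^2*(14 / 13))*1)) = 39 / 28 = 1.39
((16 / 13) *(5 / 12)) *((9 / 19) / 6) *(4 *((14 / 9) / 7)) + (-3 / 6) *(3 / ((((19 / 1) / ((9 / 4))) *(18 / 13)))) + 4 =138989 / 35568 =3.91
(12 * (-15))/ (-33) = 5.45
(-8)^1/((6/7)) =-28/3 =-9.33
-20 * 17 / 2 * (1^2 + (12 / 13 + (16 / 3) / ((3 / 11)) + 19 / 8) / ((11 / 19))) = -35421625 / 5148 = -6880.66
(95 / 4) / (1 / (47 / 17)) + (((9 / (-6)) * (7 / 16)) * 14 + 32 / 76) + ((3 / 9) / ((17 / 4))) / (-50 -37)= 76741919 / 1348848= 56.89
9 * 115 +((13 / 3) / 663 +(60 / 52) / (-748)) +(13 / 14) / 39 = 634071065 / 612612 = 1035.03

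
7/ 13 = 0.54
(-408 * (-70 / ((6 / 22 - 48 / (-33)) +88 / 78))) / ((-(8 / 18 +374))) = -1575288 / 58975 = -26.71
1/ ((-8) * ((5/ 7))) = -7/ 40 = -0.18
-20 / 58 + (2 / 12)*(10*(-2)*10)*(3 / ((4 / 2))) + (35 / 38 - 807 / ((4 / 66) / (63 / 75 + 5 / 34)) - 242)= -12584195009 / 936700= -13434.61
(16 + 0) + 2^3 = 24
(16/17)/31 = 16/527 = 0.03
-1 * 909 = -909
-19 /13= -1.46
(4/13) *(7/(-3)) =-28/39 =-0.72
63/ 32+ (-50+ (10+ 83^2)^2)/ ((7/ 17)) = 115590654.40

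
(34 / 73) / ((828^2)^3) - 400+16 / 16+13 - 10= -4657684542123836399599 / 11761829651827869696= -396.00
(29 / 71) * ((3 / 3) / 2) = 29 / 142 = 0.20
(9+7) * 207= 3312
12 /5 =2.40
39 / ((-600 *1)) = -0.06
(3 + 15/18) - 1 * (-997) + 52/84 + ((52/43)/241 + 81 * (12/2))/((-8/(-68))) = 2233897933/435246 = 5132.50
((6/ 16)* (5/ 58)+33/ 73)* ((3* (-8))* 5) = -246105/ 4234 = -58.13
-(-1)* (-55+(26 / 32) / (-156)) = -10561 / 192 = -55.01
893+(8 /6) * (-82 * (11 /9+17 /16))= 34733 /54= 643.20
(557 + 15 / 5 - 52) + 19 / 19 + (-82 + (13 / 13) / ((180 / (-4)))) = 19214 / 45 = 426.98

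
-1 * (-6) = 6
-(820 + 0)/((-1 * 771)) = 820/771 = 1.06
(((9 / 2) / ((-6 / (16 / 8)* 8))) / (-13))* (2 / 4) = 3 / 416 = 0.01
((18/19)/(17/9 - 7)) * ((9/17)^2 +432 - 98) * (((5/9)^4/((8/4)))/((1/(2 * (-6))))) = 120758750/3409911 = 35.41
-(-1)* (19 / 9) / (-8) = -19 / 72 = -0.26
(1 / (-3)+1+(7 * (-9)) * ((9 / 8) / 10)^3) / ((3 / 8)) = 886219 / 576000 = 1.54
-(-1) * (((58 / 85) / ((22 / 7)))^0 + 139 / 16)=155 / 16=9.69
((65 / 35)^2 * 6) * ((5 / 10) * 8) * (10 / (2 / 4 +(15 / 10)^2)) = 162240 / 539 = 301.00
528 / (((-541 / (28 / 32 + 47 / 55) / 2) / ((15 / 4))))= -6849 / 541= -12.66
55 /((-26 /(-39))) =165 /2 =82.50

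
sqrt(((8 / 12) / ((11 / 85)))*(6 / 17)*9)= 6*sqrt(55) / 11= 4.05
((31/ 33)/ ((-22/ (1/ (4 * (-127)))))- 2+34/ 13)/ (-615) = -2950867/ 2948619960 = -0.00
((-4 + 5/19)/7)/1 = -71/133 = -0.53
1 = 1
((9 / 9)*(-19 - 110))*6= -774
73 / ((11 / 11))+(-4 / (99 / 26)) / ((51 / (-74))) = 376273 / 5049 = 74.52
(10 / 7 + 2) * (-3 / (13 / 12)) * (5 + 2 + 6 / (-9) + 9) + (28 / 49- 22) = -15198 / 91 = -167.01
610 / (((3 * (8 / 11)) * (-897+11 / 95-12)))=-318725 / 1036128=-0.31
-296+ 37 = -259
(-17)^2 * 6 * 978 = 1695852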